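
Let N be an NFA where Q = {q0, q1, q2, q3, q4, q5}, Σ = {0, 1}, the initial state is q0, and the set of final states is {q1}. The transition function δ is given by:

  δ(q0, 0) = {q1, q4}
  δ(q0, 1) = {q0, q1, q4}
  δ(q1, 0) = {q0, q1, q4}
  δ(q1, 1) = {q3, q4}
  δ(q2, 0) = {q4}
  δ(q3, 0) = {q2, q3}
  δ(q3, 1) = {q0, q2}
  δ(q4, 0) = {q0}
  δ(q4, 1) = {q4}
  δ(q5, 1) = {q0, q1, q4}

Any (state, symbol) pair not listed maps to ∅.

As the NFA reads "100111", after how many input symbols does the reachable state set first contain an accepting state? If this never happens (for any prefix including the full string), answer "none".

Start in {q0}.
Read '1': q0→{q0, q1, q4}; now {q0, q1, q4}.
None of the earlier sets intersect F, but {q0, q1, q4} does.

1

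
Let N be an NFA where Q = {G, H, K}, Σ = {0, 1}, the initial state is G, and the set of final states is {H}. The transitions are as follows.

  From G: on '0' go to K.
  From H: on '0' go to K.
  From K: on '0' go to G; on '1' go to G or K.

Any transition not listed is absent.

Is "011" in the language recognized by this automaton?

No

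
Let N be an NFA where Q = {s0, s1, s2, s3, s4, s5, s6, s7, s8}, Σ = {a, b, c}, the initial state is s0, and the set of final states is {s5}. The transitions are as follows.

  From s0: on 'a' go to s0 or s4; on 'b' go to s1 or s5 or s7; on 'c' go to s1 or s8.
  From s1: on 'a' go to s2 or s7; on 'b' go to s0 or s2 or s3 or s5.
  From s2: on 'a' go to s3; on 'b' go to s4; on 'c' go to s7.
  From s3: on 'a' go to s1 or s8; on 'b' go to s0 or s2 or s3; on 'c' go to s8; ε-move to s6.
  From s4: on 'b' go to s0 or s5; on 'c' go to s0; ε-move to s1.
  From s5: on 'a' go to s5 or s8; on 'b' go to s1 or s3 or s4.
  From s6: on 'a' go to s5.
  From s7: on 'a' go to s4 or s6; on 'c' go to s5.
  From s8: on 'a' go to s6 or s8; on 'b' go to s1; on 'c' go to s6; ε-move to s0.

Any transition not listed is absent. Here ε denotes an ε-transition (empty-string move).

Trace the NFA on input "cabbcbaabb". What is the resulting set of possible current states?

{s0, s1, s2, s3, s4, s5, s6, s7}

Start in {s0}.
Read 'c': s0→{s1, s8}; union {s1, s8}; ε-closure = {s0, s1, s8}.
Read 'a': s0→{s0, s4}, s1→{s2, s7}, s8→{s6, s8}; union {s0, s2, s4, s6, s7, s8}; ε-closure = {s0, s1, s2, s4, s6, s7, s8}.
Read 'b': s0→{s1, s5, s7}, s1→{s0, s2, s3, s5}, s2→{s4}, s4→{s0, s5}, s6→∅, s7→∅, s8→{s1}; union {s0, s1, s2, s3, s4, s5, s7}; ε-closure = {s0, s1, s2, s3, s4, s5, s6, s7}.
Read 'b': s0→{s1, s5, s7}, s1→{s0, s2, s3, s5}, s2→{s4}, s3→{s0, s2, s3}, s4→{s0, s5}, s5→{s1, s3, s4}, s6→∅, s7→∅; union {s0, s1, s2, s3, s4, s5, s7}; ε-closure = {s0, s1, s2, s3, s4, s5, s6, s7}.
Read 'c': s0→{s1, s8}, s1→∅, s2→{s7}, s3→{s8}, s4→{s0}, s5→∅, s6→∅, s7→{s5}; now {s0, s1, s5, s7, s8}.
Read 'b': s0→{s1, s5, s7}, s1→{s0, s2, s3, s5}, s5→{s1, s3, s4}, s7→∅, s8→{s1}; union {s0, s1, s2, s3, s4, s5, s7}; ε-closure = {s0, s1, s2, s3, s4, s5, s6, s7}.
Read 'a': s0→{s0, s4}, s1→{s2, s7}, s2→{s3}, s3→{s1, s8}, s4→∅, s5→{s5, s8}, s6→{s5}, s7→{s4, s6}; now {s0, s1, s2, s3, s4, s5, s6, s7, s8}.
Read 'a': s0→{s0, s4}, s1→{s2, s7}, s2→{s3}, s3→{s1, s8}, s4→∅, s5→{s5, s8}, s6→{s5}, s7→{s4, s6}, s8→{s6, s8}; now {s0, s1, s2, s3, s4, s5, s6, s7, s8}.
Read 'b': s0→{s1, s5, s7}, s1→{s0, s2, s3, s5}, s2→{s4}, s3→{s0, s2, s3}, s4→{s0, s5}, s5→{s1, s3, s4}, s6→∅, s7→∅, s8→{s1}; union {s0, s1, s2, s3, s4, s5, s7}; ε-closure = {s0, s1, s2, s3, s4, s5, s6, s7}.
Read 'b': s0→{s1, s5, s7}, s1→{s0, s2, s3, s5}, s2→{s4}, s3→{s0, s2, s3}, s4→{s0, s5}, s5→{s1, s3, s4}, s6→∅, s7→∅; union {s0, s1, s2, s3, s4, s5, s7}; ε-closure = {s0, s1, s2, s3, s4, s5, s6, s7}.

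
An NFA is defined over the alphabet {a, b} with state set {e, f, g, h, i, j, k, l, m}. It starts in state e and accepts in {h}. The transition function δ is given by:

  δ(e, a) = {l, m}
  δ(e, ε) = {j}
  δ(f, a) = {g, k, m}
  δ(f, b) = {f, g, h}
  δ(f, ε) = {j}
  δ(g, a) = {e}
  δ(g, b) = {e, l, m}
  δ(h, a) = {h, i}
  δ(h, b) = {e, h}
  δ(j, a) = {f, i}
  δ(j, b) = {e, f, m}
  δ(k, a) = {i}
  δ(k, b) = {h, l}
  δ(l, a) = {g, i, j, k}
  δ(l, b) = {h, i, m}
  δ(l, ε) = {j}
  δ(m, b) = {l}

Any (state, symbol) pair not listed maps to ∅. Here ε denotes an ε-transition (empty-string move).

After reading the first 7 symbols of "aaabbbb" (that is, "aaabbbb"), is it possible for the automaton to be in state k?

No

Start: ε-closure({e}) = {e, j}.
Read 'a': e→{l, m}, j→{f, i}; union {f, i, l, m}; ε-closure = {f, i, j, l, m}.
Read 'a': f→{g, k, m}, i→∅, j→{f, i}, l→{g, i, j, k}, m→∅; now {f, g, i, j, k, m}.
Read 'a': f→{g, k, m}, g→{e}, i→∅, j→{f, i}, k→{i}, m→∅; union {e, f, g, i, k, m}; ε-closure = {e, f, g, i, j, k, m}.
Read 'b': e→∅, f→{f, g, h}, g→{e, l, m}, i→∅, j→{e, f, m}, k→{h, l}, m→{l}; union {e, f, g, h, l, m}; ε-closure = {e, f, g, h, j, l, m}.
Read 'b': e→∅, f→{f, g, h}, g→{e, l, m}, h→{e, h}, j→{e, f, m}, l→{h, i, m}, m→{l}; union {e, f, g, h, i, l, m}; ε-closure = {e, f, g, h, i, j, l, m}.
Read 'b': e→∅, f→{f, g, h}, g→{e, l, m}, h→{e, h}, i→∅, j→{e, f, m}, l→{h, i, m}, m→{l}; union {e, f, g, h, i, l, m}; ε-closure = {e, f, g, h, i, j, l, m}.
Read 'b': e→∅, f→{f, g, h}, g→{e, l, m}, h→{e, h}, i→∅, j→{e, f, m}, l→{h, i, m}, m→{l}; union {e, f, g, h, i, l, m}; ε-closure = {e, f, g, h, i, j, l, m}.
State k is not in {e, f, g, h, i, j, l, m}.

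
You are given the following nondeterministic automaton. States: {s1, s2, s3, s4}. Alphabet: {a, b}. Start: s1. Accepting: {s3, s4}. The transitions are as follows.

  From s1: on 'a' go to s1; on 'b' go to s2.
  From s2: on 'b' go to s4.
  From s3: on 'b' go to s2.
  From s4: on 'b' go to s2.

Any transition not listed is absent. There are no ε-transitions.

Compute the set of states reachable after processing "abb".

{s4}

Start in {s1}.
Read 'a': s1→{s1}; now {s1}.
Read 'b': s1→{s2}; now {s2}.
Read 'b': s2→{s4}; now {s4}.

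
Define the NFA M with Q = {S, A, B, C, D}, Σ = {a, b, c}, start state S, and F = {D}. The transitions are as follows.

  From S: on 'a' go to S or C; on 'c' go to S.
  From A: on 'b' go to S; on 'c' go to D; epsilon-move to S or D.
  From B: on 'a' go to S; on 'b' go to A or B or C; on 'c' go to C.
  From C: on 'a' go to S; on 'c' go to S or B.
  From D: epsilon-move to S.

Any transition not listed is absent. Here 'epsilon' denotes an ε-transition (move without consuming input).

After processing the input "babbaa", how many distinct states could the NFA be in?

0

Start in {S}.
Read 'b': {S} → ∅.
The set is empty and remains empty for the remaining 5 symbols.
That set has 0 states.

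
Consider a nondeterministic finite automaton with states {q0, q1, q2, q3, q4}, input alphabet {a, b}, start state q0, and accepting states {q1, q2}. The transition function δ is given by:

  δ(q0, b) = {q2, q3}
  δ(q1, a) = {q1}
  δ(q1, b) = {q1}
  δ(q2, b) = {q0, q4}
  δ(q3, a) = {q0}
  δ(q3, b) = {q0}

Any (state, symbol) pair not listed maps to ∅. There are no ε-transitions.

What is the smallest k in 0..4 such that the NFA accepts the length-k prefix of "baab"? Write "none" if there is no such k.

Start in {q0}.
Read 'b': {q0} → {q2, q3}.
None of the earlier sets intersect F, but {q2, q3} does.

1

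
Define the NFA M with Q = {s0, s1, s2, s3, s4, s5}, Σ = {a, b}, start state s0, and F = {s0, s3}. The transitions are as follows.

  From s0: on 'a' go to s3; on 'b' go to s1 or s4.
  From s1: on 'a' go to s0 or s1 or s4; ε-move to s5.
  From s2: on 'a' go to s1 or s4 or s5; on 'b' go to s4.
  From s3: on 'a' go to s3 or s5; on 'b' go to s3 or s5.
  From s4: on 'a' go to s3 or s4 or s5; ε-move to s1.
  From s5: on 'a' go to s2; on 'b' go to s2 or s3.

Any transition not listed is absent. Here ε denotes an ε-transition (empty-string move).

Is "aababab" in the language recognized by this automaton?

Yes

Start in {s0}.
Read 'a': {s0} → {s3}.
Read 'a': {s3} → {s3, s5}.
Read 'b': {s3, s5} → {s2, s3, s5}.
Read 'a': {s2, s3, s5} → {s1, s2, s3, s4, s5}.
Read 'b': {s1, s2, s3, s4, s5} → {s1, s2, s3, s4, s5}.
Read 'a': {s1, s2, s3, s4, s5} → {s0, s1, s2, s3, s4, s5}.
Read 'b': {s0, s1, s2, s3, s4, s5} → {s1, s2, s3, s4, s5}.
The final set {s1, s2, s3, s4, s5} contains the accepting state s3.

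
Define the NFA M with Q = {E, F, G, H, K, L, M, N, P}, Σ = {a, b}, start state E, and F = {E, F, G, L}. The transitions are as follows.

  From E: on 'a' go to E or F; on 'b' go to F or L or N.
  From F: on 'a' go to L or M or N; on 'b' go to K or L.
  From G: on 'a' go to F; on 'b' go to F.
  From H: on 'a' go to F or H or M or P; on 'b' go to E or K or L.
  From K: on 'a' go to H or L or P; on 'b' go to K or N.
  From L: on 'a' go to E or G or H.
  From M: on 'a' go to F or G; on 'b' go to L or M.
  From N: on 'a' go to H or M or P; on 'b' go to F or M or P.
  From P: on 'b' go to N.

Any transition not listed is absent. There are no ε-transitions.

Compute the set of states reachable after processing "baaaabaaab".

Start in {E}.
Read 'b': E→{F, L, N}; now {F, L, N}.
Read 'a': F→{L, M, N}, L→{E, G, H}, N→{H, M, P}; now {E, G, H, L, M, N, P}.
Read 'a': E→{E, F}, G→{F}, H→{F, H, M, P}, L→{E, G, H}, M→{F, G}, N→{H, M, P}, P→∅; now {E, F, G, H, M, P}.
Read 'a': E→{E, F}, F→{L, M, N}, G→{F}, H→{F, H, M, P}, M→{F, G}, P→∅; now {E, F, G, H, L, M, N, P}.
Read 'a': E→{E, F}, F→{L, M, N}, G→{F}, H→{F, H, M, P}, L→{E, G, H}, M→{F, G}, N→{H, M, P}, P→∅; now {E, F, G, H, L, M, N, P}.
Read 'b': E→{F, L, N}, F→{K, L}, G→{F}, H→{E, K, L}, L→∅, M→{L, M}, N→{F, M, P}, P→{N}; now {E, F, K, L, M, N, P}.
Read 'a': E→{E, F}, F→{L, M, N}, K→{H, L, P}, L→{E, G, H}, M→{F, G}, N→{H, M, P}, P→∅; now {E, F, G, H, L, M, N, P}.
Read 'a': E→{E, F}, F→{L, M, N}, G→{F}, H→{F, H, M, P}, L→{E, G, H}, M→{F, G}, N→{H, M, P}, P→∅; now {E, F, G, H, L, M, N, P}.
Read 'a': E→{E, F}, F→{L, M, N}, G→{F}, H→{F, H, M, P}, L→{E, G, H}, M→{F, G}, N→{H, M, P}, P→∅; now {E, F, G, H, L, M, N, P}.
Read 'b': E→{F, L, N}, F→{K, L}, G→{F}, H→{E, K, L}, L→∅, M→{L, M}, N→{F, M, P}, P→{N}; now {E, F, K, L, M, N, P}.

{E, F, K, L, M, N, P}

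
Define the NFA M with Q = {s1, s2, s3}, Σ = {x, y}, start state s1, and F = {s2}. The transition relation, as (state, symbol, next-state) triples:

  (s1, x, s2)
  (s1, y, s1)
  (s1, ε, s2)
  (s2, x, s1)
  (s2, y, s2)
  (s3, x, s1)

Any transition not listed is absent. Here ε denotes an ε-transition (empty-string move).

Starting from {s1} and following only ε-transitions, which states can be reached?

Begin with {s1}.
ε-move s1 → s2; add s2.

{s1, s2}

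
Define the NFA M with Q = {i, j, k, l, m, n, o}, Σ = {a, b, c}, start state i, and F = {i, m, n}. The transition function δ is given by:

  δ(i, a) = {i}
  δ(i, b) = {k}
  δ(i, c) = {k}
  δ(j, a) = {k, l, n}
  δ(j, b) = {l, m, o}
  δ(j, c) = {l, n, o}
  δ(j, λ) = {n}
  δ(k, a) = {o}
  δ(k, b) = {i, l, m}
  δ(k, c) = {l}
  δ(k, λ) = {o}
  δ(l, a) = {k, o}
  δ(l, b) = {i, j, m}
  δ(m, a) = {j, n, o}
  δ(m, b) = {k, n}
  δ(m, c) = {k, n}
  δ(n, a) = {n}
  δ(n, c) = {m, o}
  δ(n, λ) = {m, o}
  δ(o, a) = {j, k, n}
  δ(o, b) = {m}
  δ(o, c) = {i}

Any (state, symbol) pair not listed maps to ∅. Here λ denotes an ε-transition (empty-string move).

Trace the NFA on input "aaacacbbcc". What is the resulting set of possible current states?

{i, k, l, m, n, o}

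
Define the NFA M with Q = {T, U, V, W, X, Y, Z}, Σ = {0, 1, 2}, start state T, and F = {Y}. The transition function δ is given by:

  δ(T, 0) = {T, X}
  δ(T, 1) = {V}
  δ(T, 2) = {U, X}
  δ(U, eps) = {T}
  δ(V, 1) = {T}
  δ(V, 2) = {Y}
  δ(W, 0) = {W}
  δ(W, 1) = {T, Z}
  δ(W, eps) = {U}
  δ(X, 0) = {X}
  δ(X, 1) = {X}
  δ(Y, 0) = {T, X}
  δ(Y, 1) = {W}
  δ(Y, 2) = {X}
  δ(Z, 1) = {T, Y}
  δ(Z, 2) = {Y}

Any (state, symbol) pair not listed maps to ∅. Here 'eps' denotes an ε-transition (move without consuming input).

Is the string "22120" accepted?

No

Start in {T}.
Read '2': T→{U, X}; union {U, X}; ε-closure = {T, U, X}.
Read '2': T→{U, X}, U→∅, X→∅; union {U, X}; ε-closure = {T, U, X}.
Read '1': T→{V}, U→∅, X→{X}; now {V, X}.
Read '2': V→{Y}, X→∅; now {Y}.
Read '0': Y→{T, X}; now {T, X}.
The final set {T, X} contains no accepting state.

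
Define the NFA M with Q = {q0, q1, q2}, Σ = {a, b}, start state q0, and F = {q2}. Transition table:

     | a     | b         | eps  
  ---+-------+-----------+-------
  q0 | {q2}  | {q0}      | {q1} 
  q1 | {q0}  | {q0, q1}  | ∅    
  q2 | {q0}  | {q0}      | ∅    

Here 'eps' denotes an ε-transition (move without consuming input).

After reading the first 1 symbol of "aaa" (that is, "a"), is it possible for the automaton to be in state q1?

Start: ε-closure({q0}) = {q0, q1}.
Read 'a': {q0, q1} → {q0, q1, q2}.
State q1 is in {q0, q1, q2}.

Yes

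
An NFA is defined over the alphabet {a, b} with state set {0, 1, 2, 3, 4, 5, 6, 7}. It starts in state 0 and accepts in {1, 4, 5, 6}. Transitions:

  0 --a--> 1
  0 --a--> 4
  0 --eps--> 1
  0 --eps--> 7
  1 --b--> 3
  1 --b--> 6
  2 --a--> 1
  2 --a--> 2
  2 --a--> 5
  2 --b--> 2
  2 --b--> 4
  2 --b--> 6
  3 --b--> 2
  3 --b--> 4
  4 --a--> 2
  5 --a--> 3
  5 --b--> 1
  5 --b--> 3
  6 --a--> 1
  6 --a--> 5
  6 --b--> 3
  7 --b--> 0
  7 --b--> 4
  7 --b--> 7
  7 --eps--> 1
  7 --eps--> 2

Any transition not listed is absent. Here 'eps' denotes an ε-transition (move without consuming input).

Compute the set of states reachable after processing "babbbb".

Start: ε-closure({0}) = {0, 1, 2, 7}.
Read 'b': 0→∅, 1→{3, 6}, 2→{2, 4, 6}, 7→{0, 4, 7}; union {0, 2, 3, 4, 6, 7}; ε-closure = {0, 1, 2, 3, 4, 6, 7}.
Read 'a': 0→{1, 4}, 1→∅, 2→{1, 2, 5}, 3→∅, 4→{2}, 6→{1, 5}, 7→∅; now {1, 2, 4, 5}.
Read 'b': 1→{3, 6}, 2→{2, 4, 6}, 4→∅, 5→{1, 3}; now {1, 2, 3, 4, 6}.
Read 'b': 1→{3, 6}, 2→{2, 4, 6}, 3→{2, 4}, 4→∅, 6→{3}; now {2, 3, 4, 6}.
Read 'b': 2→{2, 4, 6}, 3→{2, 4}, 4→∅, 6→{3}; now {2, 3, 4, 6}.
Read 'b': 2→{2, 4, 6}, 3→{2, 4}, 4→∅, 6→{3}; now {2, 3, 4, 6}.

{2, 3, 4, 6}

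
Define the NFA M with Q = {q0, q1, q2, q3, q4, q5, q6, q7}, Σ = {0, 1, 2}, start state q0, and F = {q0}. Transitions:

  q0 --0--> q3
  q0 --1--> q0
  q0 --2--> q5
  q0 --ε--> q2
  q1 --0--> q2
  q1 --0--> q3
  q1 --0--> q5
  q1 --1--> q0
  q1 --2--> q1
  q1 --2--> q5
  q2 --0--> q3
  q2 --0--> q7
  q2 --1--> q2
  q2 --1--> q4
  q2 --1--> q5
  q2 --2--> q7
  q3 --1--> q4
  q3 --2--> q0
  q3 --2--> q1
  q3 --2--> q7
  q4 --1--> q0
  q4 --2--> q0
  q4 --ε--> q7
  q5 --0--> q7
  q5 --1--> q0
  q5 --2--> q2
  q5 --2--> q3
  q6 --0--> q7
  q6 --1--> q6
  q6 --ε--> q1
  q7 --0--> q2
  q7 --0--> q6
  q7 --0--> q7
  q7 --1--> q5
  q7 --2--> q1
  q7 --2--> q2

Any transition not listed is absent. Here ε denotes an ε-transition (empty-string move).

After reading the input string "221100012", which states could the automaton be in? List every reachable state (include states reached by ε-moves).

Start: ε-closure({q0}) = {q0, q2}.
Read '2': q0→{q5}, q2→{q7}; now {q5, q7}.
Read '2': q5→{q2, q3}, q7→{q1, q2}; now {q1, q2, q3}.
Read '1': q1→{q0}, q2→{q2, q4, q5}, q3→{q4}; union {q0, q2, q4, q5}; ε-closure = {q0, q2, q4, q5, q7}.
Read '1': q0→{q0}, q2→{q2, q4, q5}, q4→{q0}, q5→{q0}, q7→{q5}; union {q0, q2, q4, q5}; ε-closure = {q0, q2, q4, q5, q7}.
Read '0': q0→{q3}, q2→{q3, q7}, q4→∅, q5→{q7}, q7→{q2, q6, q7}; union {q2, q3, q6, q7}; ε-closure = {q1, q2, q3, q6, q7}.
Read '0': q1→{q2, q3, q5}, q2→{q3, q7}, q3→∅, q6→{q7}, q7→{q2, q6, q7}; union {q2, q3, q5, q6, q7}; ε-closure = {q1, q2, q3, q5, q6, q7}.
Read '0': q1→{q2, q3, q5}, q2→{q3, q7}, q3→∅, q5→{q7}, q6→{q7}, q7→{q2, q6, q7}; union {q2, q3, q5, q6, q7}; ε-closure = {q1, q2, q3, q5, q6, q7}.
Read '1': q1→{q0}, q2→{q2, q4, q5}, q3→{q4}, q5→{q0}, q6→{q6}, q7→{q5}; union {q0, q2, q4, q5, q6}; ε-closure = {q0, q1, q2, q4, q5, q6, q7}.
Read '2': q0→{q5}, q1→{q1, q5}, q2→{q7}, q4→{q0}, q5→{q2, q3}, q6→∅, q7→{q1, q2}; now {q0, q1, q2, q3, q5, q7}.

{q0, q1, q2, q3, q5, q7}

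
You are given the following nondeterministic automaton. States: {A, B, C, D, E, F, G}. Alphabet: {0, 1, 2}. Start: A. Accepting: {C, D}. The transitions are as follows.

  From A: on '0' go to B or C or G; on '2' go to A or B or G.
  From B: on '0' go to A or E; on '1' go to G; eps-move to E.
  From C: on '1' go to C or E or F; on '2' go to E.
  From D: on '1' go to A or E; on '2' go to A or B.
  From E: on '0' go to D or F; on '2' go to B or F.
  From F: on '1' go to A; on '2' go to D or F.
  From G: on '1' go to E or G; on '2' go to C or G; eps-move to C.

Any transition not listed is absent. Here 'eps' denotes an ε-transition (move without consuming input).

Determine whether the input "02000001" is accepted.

No

Start in {A}.
Read '0': A→{B, C, G}; union {B, C, G}; ε-closure = {B, C, E, G}.
Read '2': B→∅, C→{E}, E→{B, F}, G→{C, G}; now {B, C, E, F, G}.
Read '0': B→{A, E}, C→∅, E→{D, F}, F→∅, G→∅; now {A, D, E, F}.
Read '0': A→{B, C, G}, D→∅, E→{D, F}, F→∅; union {B, C, D, F, G}; ε-closure = {B, C, D, E, F, G}.
Read '0': B→{A, E}, C→∅, D→∅, E→{D, F}, F→∅, G→∅; now {A, D, E, F}.
Read '0': A→{B, C, G}, D→∅, E→{D, F}, F→∅; union {B, C, D, F, G}; ε-closure = {B, C, D, E, F, G}.
Read '0': B→{A, E}, C→∅, D→∅, E→{D, F}, F→∅, G→∅; now {A, D, E, F}.
Read '1': A→∅, D→{A, E}, E→∅, F→{A}; now {A, E}.
The final set {A, E} contains no accepting state.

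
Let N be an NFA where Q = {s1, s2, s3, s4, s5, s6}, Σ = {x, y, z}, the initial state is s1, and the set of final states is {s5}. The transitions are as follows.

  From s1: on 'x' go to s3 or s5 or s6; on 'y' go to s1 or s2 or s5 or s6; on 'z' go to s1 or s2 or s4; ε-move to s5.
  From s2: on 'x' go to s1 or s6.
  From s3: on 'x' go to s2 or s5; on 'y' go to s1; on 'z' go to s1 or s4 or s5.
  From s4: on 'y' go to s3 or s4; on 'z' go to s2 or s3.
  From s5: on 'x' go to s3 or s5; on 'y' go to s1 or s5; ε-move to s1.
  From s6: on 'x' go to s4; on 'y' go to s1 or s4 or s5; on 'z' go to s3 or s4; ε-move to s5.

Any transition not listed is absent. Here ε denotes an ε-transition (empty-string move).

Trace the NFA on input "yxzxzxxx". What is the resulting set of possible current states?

Start: ε-closure({s1}) = {s1, s5}.
Read 'y': {s1, s5} → {s1, s2, s5, s6}.
Read 'x': {s1, s2, s5, s6} → {s1, s3, s4, s5, s6}.
Read 'z': {s1, s3, s4, s5, s6} → {s1, s2, s3, s4, s5}.
Read 'x': {s1, s2, s3, s4, s5} → {s1, s2, s3, s5, s6}.
Read 'z': {s1, s2, s3, s5, s6} → {s1, s2, s3, s4, s5}.
Read 'x': {s1, s2, s3, s4, s5} → {s1, s2, s3, s5, s6}.
Read 'x': {s1, s2, s3, s5, s6} → {s1, s2, s3, s4, s5, s6}.
Read 'x': {s1, s2, s3, s4, s5, s6} → {s1, s2, s3, s4, s5, s6}.

{s1, s2, s3, s4, s5, s6}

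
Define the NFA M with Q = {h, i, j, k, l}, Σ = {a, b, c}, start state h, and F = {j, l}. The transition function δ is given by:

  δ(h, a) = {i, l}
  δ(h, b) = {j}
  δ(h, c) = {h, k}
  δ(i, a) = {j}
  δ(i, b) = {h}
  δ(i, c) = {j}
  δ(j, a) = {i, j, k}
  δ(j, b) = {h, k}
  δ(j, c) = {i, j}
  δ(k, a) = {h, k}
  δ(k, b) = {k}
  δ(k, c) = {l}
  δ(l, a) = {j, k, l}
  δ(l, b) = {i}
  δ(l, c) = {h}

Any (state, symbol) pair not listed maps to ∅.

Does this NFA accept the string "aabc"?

Start in {h}.
Read 'a': h→{i, l}; now {i, l}.
Read 'a': i→{j}, l→{j, k, l}; now {j, k, l}.
Read 'b': j→{h, k}, k→{k}, l→{i}; now {h, i, k}.
Read 'c': h→{h, k}, i→{j}, k→{l}; now {h, j, k, l}.
The final set {h, j, k, l} contains the accepting states j, l.

Yes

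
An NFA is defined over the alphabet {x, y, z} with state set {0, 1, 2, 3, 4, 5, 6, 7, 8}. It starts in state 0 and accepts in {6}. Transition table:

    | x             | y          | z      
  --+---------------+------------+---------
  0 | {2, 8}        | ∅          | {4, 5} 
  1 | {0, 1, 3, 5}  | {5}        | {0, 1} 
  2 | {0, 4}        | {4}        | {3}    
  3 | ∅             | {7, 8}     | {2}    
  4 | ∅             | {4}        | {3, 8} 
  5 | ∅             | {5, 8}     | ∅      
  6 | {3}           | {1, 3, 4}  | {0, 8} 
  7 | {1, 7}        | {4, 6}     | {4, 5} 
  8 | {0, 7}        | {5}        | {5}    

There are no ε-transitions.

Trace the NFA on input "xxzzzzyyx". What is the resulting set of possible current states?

Start in {0}.
Read 'x': {0} → {2, 8}.
Read 'x': {2, 8} → {0, 4, 7}.
Read 'z': {0, 4, 7} → {3, 4, 5, 8}.
Read 'z': {3, 4, 5, 8} → {2, 3, 5, 8}.
Read 'z': {2, 3, 5, 8} → {2, 3, 5}.
Read 'z': {2, 3, 5} → {2, 3}.
Read 'y': {2, 3} → {4, 7, 8}.
Read 'y': {4, 7, 8} → {4, 5, 6}.
Read 'x': {4, 5, 6} → {3}.

{3}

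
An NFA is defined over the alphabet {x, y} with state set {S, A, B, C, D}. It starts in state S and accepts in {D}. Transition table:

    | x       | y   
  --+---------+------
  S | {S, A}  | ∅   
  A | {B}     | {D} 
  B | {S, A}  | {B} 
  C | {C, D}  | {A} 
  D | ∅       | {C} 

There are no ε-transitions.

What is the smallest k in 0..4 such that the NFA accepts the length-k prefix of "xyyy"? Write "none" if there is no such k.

2

Start in {S}.
Read 'x': S→{S, A}; now {S, A}.
Read 'y': S→∅, A→{D}; now {D}.
None of the earlier sets intersect F, but {D} does.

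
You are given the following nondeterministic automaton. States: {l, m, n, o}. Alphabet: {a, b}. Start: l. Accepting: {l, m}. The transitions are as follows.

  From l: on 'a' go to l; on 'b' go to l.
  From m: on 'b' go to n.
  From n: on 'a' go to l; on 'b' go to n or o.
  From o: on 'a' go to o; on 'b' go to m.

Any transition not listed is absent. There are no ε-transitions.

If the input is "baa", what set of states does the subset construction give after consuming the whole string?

{l}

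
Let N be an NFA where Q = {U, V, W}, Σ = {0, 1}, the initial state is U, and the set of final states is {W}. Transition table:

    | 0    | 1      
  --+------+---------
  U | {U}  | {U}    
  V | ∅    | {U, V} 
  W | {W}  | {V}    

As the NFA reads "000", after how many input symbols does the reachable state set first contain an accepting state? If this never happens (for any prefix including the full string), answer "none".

none

Start in {U}.
Read '0': {U} → {U}.
Read '0': {U} → {U}.
Read '0': {U} → {U}.
No reachable set along the way intersects F.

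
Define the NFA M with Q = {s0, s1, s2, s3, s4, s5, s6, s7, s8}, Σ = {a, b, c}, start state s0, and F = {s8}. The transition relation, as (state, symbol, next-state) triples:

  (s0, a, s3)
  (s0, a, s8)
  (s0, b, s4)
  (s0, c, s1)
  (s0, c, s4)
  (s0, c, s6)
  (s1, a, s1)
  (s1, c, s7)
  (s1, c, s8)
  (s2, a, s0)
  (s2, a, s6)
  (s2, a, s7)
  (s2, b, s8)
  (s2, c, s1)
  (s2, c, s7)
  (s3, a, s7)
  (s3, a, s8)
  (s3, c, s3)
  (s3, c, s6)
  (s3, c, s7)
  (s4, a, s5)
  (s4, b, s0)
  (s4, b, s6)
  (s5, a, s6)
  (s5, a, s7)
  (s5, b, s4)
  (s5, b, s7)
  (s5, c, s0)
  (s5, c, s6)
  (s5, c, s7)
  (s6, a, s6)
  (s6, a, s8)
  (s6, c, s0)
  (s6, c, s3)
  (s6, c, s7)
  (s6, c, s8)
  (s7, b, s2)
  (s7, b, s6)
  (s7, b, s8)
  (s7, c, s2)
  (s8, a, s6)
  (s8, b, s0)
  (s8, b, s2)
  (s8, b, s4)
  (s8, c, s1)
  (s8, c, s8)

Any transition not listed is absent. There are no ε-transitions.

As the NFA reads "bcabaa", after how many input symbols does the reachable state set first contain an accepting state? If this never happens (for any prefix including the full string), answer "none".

Start in {s0}.
Read 'b': s0→{s4}; now {s4}.
Read 'c': s4→∅; now ∅.
The set is empty and remains empty for the remaining 4 symbols.
No reachable set along the way intersects F.

none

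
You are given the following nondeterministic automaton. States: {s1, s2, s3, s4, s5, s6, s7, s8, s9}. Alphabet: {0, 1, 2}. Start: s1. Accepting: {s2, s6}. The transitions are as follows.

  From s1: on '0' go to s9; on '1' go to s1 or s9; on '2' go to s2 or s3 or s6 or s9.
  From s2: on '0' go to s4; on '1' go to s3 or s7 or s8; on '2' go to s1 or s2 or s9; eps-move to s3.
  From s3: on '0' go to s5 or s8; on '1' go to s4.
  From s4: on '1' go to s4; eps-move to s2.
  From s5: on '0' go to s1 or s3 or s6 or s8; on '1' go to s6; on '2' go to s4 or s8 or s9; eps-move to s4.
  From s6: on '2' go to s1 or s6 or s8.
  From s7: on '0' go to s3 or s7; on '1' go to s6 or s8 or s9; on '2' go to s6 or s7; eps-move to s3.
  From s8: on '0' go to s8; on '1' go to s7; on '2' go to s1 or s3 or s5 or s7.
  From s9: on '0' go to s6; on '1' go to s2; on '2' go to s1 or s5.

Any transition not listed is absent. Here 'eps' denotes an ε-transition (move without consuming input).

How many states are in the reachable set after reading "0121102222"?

9

Start in {s1}.
Read '0': {s1} → {s9}.
Read '1': {s9} → {s2, s3}.
Read '2': {s2, s3} → {s1, s2, s3, s9}.
Read '1': {s1, s2, s3, s9} → {s1, s2, s3, s4, s7, s8, s9}.
Read '1': {s1, s2, s3, s4, s7, s8, s9} → {s1, s2, s3, s4, s6, s7, s8, s9}.
Read '0': {s1, s2, s3, s4, s6, s7, s8, s9} → {s2, s3, s4, s5, s6, s7, s8, s9}.
Read '2': {s2, s3, s4, s5, s6, s7, s8, s9} → {s1, s2, s3, s4, s5, s6, s7, s8, s9}.
Read '2': {s1, s2, s3, s4, s5, s6, s7, s8, s9} → {s1, s2, s3, s4, s5, s6, s7, s8, s9}.
Read '2': {s1, s2, s3, s4, s5, s6, s7, s8, s9} → {s1, s2, s3, s4, s5, s6, s7, s8, s9}.
Read '2': {s1, s2, s3, s4, s5, s6, s7, s8, s9} → {s1, s2, s3, s4, s5, s6, s7, s8, s9}.
That set has 9 states.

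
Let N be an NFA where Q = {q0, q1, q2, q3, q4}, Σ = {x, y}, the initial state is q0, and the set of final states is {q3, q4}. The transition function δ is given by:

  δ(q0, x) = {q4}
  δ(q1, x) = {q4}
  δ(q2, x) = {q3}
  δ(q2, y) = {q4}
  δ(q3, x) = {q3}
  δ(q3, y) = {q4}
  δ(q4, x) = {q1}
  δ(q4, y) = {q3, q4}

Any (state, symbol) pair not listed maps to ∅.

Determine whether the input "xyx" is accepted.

Yes

Start in {q0}.
Read 'x': q0→{q4}; now {q4}.
Read 'y': q4→{q3, q4}; now {q3, q4}.
Read 'x': q3→{q3}, q4→{q1}; now {q1, q3}.
The final set {q1, q3} contains the accepting state q3.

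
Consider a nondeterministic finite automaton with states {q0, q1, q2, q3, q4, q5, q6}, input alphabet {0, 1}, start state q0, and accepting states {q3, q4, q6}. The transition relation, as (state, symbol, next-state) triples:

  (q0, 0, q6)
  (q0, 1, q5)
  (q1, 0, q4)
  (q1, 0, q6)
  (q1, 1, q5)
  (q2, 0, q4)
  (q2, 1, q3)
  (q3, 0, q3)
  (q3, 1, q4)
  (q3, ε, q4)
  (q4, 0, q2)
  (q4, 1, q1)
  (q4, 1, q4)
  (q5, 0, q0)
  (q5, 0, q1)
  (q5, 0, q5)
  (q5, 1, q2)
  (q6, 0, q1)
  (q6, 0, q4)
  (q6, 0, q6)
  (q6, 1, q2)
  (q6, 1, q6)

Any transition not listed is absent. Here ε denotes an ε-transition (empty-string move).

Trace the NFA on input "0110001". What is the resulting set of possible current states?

Start in {q0}.
Read '0': {q0} → {q6}.
Read '1': {q6} → {q2, q6}.
Read '1': {q2, q6} → {q2, q3, q4, q6}.
Read '0': {q2, q3, q4, q6} → {q1, q2, q3, q4, q6}.
Read '0': {q1, q2, q3, q4, q6} → {q1, q2, q3, q4, q6}.
Read '0': {q1, q2, q3, q4, q6} → {q1, q2, q3, q4, q6}.
Read '1': {q1, q2, q3, q4, q6} → {q1, q2, q3, q4, q5, q6}.

{q1, q2, q3, q4, q5, q6}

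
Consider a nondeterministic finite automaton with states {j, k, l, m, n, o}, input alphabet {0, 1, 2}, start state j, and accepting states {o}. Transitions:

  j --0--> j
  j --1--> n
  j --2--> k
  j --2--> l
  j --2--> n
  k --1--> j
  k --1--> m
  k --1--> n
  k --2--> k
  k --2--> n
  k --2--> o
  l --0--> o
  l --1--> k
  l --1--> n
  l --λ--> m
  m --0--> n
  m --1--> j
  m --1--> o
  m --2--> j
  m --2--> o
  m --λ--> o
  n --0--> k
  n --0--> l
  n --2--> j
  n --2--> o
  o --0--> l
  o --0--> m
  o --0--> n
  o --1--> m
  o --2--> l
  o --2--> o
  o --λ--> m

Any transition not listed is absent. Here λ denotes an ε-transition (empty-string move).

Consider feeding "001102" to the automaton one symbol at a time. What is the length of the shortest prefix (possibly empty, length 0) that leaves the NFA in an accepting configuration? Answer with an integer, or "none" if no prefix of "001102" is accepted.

none

Start in {j}.
Read '0': j→{j}; now {j}.
Read '0': j→{j}; now {j}.
Read '1': j→{n}; now {n}.
Read '1': n→∅; now ∅.
The set is empty and remains empty for the remaining 2 symbols.
No reachable set along the way intersects F.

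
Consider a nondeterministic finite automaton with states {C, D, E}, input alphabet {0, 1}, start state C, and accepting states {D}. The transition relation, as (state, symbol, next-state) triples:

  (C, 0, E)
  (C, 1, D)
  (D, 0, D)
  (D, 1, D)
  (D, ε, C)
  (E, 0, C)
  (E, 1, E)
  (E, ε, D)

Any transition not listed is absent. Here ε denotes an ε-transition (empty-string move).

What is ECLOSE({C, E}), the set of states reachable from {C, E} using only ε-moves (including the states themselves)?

{C, D, E}

Begin with {C, E}.
ε-move E → D; add D.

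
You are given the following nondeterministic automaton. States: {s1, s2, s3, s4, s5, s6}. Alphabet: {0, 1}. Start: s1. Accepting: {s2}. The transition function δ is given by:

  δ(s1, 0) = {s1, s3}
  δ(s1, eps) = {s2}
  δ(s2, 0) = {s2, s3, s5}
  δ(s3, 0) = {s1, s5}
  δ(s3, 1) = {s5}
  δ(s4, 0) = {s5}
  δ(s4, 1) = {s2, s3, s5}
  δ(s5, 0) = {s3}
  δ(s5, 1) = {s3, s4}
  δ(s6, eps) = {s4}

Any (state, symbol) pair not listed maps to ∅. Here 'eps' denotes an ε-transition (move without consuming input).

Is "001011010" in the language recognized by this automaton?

Yes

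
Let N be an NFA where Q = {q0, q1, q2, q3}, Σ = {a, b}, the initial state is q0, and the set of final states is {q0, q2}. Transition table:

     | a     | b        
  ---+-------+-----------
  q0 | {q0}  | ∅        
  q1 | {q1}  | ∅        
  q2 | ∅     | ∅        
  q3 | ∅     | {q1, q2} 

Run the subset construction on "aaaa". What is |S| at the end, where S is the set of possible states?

Start in {q0}.
Read 'a': {q0} → {q0}.
Read 'a': {q0} → {q0}.
Read 'a': {q0} → {q0}.
Read 'a': {q0} → {q0}.
That set has 1 state.

1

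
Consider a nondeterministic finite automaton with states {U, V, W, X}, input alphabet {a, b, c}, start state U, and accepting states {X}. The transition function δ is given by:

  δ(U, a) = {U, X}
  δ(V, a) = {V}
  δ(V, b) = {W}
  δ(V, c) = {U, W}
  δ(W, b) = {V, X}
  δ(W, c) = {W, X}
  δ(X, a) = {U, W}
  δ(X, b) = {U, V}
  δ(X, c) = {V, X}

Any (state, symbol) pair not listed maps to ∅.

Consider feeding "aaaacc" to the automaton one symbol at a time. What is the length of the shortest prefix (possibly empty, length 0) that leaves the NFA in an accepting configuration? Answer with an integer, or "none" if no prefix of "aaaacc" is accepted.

Start in {U}.
Read 'a': {U} → {U, X}.
None of the earlier sets intersect F, but {U, X} does.

1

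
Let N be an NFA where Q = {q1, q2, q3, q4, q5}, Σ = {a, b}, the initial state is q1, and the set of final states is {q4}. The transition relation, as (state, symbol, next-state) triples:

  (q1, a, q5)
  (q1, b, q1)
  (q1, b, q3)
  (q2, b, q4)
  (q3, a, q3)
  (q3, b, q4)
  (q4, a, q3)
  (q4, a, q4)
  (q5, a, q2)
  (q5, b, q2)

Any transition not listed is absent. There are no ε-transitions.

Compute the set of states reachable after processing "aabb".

∅

Start in {q1}.
Read 'a': {q1} → {q5}.
Read 'a': {q5} → {q2}.
Read 'b': {q2} → {q4}.
Read 'b': {q4} → ∅.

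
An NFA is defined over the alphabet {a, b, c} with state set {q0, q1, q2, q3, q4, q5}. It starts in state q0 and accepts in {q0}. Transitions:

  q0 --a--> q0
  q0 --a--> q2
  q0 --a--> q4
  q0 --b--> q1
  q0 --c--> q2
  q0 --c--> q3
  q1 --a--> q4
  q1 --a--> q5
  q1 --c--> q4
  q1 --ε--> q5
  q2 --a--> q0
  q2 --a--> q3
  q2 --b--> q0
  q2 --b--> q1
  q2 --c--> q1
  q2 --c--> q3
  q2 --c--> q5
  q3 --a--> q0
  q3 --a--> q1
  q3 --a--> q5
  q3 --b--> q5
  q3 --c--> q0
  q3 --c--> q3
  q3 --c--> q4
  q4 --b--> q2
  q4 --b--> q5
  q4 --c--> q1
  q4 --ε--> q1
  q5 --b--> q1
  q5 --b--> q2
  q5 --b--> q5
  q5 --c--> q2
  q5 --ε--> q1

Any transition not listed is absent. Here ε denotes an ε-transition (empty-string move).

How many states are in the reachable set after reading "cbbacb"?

4

Start in {q0}.
Read 'c': {q0} → {q2, q3}.
Read 'b': {q2, q3} → {q0, q1, q5}.
Read 'b': {q0, q1, q5} → {q1, q2, q5}.
Read 'a': {q1, q2, q5} → {q0, q1, q3, q4, q5}.
Read 'c': {q0, q1, q3, q4, q5} → {q0, q1, q2, q3, q4, q5}.
Read 'b': {q0, q1, q2, q3, q4, q5} → {q0, q1, q2, q5}.
That set has 4 states.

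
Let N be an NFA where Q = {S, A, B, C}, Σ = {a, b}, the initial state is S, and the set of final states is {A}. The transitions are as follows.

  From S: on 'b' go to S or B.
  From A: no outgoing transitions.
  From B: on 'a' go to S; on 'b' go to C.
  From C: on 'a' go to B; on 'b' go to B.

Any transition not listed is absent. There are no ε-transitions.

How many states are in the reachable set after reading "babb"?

3

Start in {S}.
Read 'b': S→{S, B}; now {S, B}.
Read 'a': S→∅, B→{S}; now {S}.
Read 'b': S→{S, B}; now {S, B}.
Read 'b': S→{S, B}, B→{C}; now {S, B, C}.
That set has 3 states.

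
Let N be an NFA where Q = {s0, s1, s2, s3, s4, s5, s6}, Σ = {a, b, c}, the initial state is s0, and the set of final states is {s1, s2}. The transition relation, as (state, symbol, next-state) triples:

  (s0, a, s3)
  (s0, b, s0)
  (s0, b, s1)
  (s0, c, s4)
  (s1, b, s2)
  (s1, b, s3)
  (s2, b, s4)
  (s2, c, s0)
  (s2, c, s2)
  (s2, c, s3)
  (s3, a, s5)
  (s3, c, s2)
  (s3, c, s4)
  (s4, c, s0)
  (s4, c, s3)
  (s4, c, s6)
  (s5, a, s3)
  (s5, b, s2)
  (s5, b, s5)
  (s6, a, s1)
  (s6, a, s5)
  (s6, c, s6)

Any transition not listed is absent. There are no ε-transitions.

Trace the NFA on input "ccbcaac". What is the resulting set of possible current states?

Start in {s0}.
Read 'c': s0→{s4}; now {s4}.
Read 'c': s4→{s0, s3, s6}; now {s0, s3, s6}.
Read 'b': s0→{s0, s1}, s3→∅, s6→∅; now {s0, s1}.
Read 'c': s0→{s4}, s1→∅; now {s4}.
Read 'a': s4→∅; now ∅.
The set is empty and remains empty for the remaining 2 symbols.

∅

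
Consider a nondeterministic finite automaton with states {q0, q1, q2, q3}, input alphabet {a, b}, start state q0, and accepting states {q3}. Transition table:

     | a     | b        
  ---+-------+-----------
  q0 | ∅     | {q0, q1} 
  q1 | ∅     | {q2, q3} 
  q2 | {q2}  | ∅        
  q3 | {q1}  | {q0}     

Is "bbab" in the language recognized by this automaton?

Yes

Start in {q0}.
Read 'b': {q0} → {q0, q1}.
Read 'b': {q0, q1} → {q0, q1, q2, q3}.
Read 'a': {q0, q1, q2, q3} → {q1, q2}.
Read 'b': {q1, q2} → {q2, q3}.
The final set {q2, q3} contains the accepting state q3.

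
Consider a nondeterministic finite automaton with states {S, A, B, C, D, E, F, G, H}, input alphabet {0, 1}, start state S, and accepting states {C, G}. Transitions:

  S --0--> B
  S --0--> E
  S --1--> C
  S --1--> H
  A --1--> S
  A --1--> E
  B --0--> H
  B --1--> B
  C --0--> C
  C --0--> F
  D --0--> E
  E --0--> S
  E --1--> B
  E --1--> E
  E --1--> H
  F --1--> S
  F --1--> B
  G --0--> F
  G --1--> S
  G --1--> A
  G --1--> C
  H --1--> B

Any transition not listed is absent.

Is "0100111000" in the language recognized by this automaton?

Start in {S}.
Read '0': S→{B, E}; now {B, E}.
Read '1': B→{B}, E→{B, E, H}; now {B, E, H}.
Read '0': B→{H}, E→{S}, H→∅; now {S, H}.
Read '0': S→{B, E}, H→∅; now {B, E}.
Read '1': B→{B}, E→{B, E, H}; now {B, E, H}.
Read '1': B→{B}, E→{B, E, H}, H→{B}; now {B, E, H}.
Read '1': B→{B}, E→{B, E, H}, H→{B}; now {B, E, H}.
Read '0': B→{H}, E→{S}, H→∅; now {S, H}.
Read '0': S→{B, E}, H→∅; now {B, E}.
Read '0': B→{H}, E→{S}; now {S, H}.
The final set {S, H} contains no accepting state.

No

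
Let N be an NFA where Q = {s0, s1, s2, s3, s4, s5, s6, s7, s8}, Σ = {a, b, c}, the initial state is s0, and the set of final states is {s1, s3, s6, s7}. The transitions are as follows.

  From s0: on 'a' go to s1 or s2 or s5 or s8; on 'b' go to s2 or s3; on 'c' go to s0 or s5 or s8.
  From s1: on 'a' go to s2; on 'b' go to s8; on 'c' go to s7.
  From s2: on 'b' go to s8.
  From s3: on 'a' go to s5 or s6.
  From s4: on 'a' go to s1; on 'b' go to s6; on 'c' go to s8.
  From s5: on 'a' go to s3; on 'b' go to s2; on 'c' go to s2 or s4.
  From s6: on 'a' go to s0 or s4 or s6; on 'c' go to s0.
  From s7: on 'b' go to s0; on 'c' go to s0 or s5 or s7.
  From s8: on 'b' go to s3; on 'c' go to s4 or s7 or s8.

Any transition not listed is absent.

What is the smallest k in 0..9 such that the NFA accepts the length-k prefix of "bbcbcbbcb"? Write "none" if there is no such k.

Start in {s0}.
Read 'b': {s0} → {s2, s3}.
None of the earlier sets intersect F, but {s2, s3} does.

1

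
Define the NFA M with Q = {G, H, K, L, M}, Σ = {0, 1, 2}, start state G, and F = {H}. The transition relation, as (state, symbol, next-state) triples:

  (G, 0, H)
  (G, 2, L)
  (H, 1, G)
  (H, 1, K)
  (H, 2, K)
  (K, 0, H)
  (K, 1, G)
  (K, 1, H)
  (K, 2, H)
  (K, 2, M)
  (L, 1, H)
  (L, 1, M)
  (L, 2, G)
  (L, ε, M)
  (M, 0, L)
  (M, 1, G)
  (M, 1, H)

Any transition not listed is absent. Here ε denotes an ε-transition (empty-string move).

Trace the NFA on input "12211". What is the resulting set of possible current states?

∅

Start in {G}.
Read '1': G→∅; now ∅.
The set is empty and remains empty for the remaining 4 symbols.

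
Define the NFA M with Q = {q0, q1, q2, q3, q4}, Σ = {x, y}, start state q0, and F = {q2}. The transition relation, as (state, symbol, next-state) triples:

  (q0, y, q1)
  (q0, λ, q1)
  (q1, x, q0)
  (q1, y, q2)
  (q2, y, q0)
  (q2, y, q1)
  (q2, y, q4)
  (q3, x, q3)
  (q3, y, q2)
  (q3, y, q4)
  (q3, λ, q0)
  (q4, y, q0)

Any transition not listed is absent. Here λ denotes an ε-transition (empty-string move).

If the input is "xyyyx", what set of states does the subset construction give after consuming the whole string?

{q0, q1}

Start: ε-closure({q0}) = {q0, q1}.
Read 'x': q0→∅, q1→{q0}; union {q0}; ε-closure = {q0, q1}.
Read 'y': q0→{q1}, q1→{q2}; now {q1, q2}.
Read 'y': q1→{q2}, q2→{q0, q1, q4}; now {q0, q1, q2, q4}.
Read 'y': q0→{q1}, q1→{q2}, q2→{q0, q1, q4}, q4→{q0}; now {q0, q1, q2, q4}.
Read 'x': q0→∅, q1→{q0}, q2→∅, q4→∅; union {q0}; ε-closure = {q0, q1}.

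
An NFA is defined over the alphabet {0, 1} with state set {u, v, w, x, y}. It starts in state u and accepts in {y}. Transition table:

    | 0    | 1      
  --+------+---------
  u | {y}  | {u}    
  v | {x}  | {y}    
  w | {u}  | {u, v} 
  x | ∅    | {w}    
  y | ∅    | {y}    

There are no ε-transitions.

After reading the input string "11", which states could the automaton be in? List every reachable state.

Start in {u}.
Read '1': {u} → {u}.
Read '1': {u} → {u}.

{u}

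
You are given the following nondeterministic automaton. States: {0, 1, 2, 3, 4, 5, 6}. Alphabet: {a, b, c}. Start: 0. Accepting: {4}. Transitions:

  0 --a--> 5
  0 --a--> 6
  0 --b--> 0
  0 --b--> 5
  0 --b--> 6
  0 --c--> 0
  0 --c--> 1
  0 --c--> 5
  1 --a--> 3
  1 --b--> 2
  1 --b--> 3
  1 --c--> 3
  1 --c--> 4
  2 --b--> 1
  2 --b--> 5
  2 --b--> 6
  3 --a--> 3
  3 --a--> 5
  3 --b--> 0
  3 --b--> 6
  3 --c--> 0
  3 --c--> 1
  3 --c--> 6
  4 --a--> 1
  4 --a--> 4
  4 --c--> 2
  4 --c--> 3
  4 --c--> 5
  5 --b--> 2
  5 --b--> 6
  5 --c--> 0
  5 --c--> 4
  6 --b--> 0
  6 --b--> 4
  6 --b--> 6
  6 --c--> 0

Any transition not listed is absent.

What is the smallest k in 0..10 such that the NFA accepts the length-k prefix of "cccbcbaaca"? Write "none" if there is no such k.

2

Start in {0}.
Read 'c': 0→{0, 1, 5}; now {0, 1, 5}.
Read 'c': 0→{0, 1, 5}, 1→{3, 4}, 5→{0, 4}; now {0, 1, 3, 4, 5}.
None of the earlier sets intersect F, but {0, 1, 3, 4, 5} does.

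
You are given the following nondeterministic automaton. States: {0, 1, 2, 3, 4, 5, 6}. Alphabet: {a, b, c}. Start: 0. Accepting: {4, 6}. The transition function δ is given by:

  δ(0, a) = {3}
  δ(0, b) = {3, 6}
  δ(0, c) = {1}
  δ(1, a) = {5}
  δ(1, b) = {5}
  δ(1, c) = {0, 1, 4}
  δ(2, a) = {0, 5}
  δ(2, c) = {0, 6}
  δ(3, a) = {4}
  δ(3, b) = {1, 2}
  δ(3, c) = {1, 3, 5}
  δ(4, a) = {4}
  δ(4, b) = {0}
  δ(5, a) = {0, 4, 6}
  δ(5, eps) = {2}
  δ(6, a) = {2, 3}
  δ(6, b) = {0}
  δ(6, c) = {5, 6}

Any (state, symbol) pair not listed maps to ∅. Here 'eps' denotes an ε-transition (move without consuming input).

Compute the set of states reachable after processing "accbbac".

Start in {0}.
Read 'a': 0→{3}; now {3}.
Read 'c': 3→{1, 3, 5}; union {1, 3, 5}; ε-closure = {1, 2, 3, 5}.
Read 'c': 1→{0, 1, 4}, 2→{0, 6}, 3→{1, 3, 5}, 5→∅; union {0, 1, 3, 4, 5, 6}; ε-closure = {0, 1, 2, 3, 4, 5, 6}.
Read 'b': 0→{3, 6}, 1→{5}, 2→∅, 3→{1, 2}, 4→{0}, 5→∅, 6→{0}; now {0, 1, 2, 3, 5, 6}.
Read 'b': 0→{3, 6}, 1→{5}, 2→∅, 3→{1, 2}, 5→∅, 6→{0}; now {0, 1, 2, 3, 5, 6}.
Read 'a': 0→{3}, 1→{5}, 2→{0, 5}, 3→{4}, 5→{0, 4, 6}, 6→{2, 3}; now {0, 2, 3, 4, 5, 6}.
Read 'c': 0→{1}, 2→{0, 6}, 3→{1, 3, 5}, 4→∅, 5→∅, 6→{5, 6}; union {0, 1, 3, 5, 6}; ε-closure = {0, 1, 2, 3, 5, 6}.

{0, 1, 2, 3, 5, 6}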